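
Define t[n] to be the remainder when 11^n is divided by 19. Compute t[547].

We have t[0] = 1,  t[1] = 11,  t[2] = 7,  t[3] = 1.
The sequence repeats with period 3.
(547 - 0) mod 3 = 1, so t[547] = t[1] = 11.

11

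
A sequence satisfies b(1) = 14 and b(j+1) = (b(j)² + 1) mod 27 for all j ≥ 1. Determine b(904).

14

b(1) = 14, b(2) = 8, b(3) = 11, b(4) = 14.
The sequence repeats with period 3.
(904 - 1) mod 3 = 0, so b(904) = b(1) = 14.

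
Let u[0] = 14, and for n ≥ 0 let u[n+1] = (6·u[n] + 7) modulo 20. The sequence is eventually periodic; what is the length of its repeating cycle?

We have u[0] = 14,  u[1] = 11,  u[2] = 13,  u[3] = 5,  u[4] = 17,  u[5] = 9,  u[6] = 1,  u[7] = 13.
Since u[7] = u[2] = 13, the sequence is eventually periodic: after a pre-period of length 2 it cycles with period 5.

5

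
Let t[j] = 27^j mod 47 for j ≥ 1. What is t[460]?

Computing terms: t[1] = 27, t[2] = 24, t[3] = 37, t[4] = 12, t[5] = 42, t[6] = 6, t[7] = 21, t[8] = 3, t[9] = 34, t[10] = 25, t[11] = 17, t[12] = 36, t[13] = 32, t[14] = 18, t[15] = 16, t[16] = 9, t[17] = 8, t[18] = 28, t[19] = 4, t[20] = 14, t[21] = 2, t[22] = 7, t[23] = 1, t[24] = 27.
The sequence repeats with period 23.
(460 - 1) mod 23 = 22, so t[460] = t[23] = 1.

1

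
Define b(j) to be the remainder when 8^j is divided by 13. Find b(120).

We have b(0) = 1, b(1) = 8, b(2) = 12, b(3) = 5, b(4) = 1.
Since b(4) = b(0) = 1, the sequence is periodic with period 4.
So b(120) = b(0 + ((120-0) mod 4)) = b(0) = 1.

1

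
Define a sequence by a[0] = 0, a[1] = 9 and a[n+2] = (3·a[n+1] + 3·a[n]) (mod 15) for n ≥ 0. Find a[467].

Computing terms: a[0] = 0, a[1] = 9, a[2] = 12, a[3] = 3, a[4] = 0, a[5] = 9.
The sequence repeats with period 4.
(467 - 0) mod 4 = 3, so a[467] = a[3] = 3.

3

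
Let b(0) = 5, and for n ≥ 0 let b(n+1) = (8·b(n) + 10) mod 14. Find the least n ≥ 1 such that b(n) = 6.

We have b(0) = 5,  b(1) = 8,  b(2) = 4,  b(3) = 0,  b(4) = 10,  b(5) = 6,  b(6) = 2,  b(7) = 12,  b(8) = 8.
Since b(8) = b(1) = 8, the sequence is eventually periodic: after a pre-period of length 1 it cycles with period 7.
The value 6 first appears (with n ≥ 1) at b(5).

5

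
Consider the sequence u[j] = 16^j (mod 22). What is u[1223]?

Computing terms: u[1] = 16; u[2] = 14; u[3] = 4; u[4] = 20; u[5] = 12; u[6] = 16.
The sequence repeats with period 5.
(1223 - 1) mod 5 = 2, so u[1223] = u[3] = 4.

4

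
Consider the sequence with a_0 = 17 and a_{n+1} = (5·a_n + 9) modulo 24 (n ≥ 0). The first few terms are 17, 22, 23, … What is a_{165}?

We have a_0 = 17, a_1 = 22, a_2 = 23, a_3 = 4, a_4 = 5, a_5 = 10, a_6 = 11, a_7 = 16, a_8 = 17.
The sequence repeats with period 8.
(165 - 0) mod 8 = 5, so a_{165} = a_5 = 10.

10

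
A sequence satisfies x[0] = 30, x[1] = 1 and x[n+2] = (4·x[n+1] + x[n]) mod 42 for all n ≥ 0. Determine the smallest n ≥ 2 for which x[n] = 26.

6

x[0] = 30, x[1] = 1, x[2] = 34, x[3] = 11, x[4] = 36, x[5] = 29, x[6] = 26, x[7] = 7, x[8] = 12, x[9] = 13, x[10] = 22, x[11] = 17, x[12] = 6, x[13] = 41, x[14] = 2, x[15] = 7, x[16] = 30, x[17] = 1.
Since (x[16], x[17]) = (x[0], x[1]) = (30, 1) (two consecutive terms determine the rest), the sequence is periodic with period 16.
The value 26 first appears (with n ≥ 2) at x[6].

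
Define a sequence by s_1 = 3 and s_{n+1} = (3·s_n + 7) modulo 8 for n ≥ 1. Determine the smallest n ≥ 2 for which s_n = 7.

Listing terms: s_1 = 3,  s_2 = 0,  s_3 = 7,  s_4 = 4,  s_5 = 3.
The sequence repeats with period 4.
The value 7 first appears (with n ≥ 2) at s_3.

3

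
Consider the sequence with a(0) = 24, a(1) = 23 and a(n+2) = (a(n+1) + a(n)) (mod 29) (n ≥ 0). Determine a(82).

25

a(0) = 24, a(1) = 23, a(2) = 18, a(3) = 12, a(4) = 1, a(5) = 13, a(6) = 14, a(7) = 27, a(8) = 12, a(9) = 10, a(10) = 22, a(11) = 3, a(12) = 25, a(13) = 28, a(14) = 24, a(15) = 23.
The sequence repeats with period 14.
(82 - 0) mod 14 = 12, so a(82) = a(12) = 25.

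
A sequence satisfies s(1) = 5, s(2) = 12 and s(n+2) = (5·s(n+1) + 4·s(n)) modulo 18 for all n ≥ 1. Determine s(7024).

2

Listing terms: s(1) = 5,  s(2) = 12,  s(3) = 8,  s(4) = 16,  s(5) = 4,  s(6) = 12,  s(7) = 4,  s(8) = 14,  s(9) = 14,  s(10) = 0,  s(11) = 2,  s(12) = 10,  s(13) = 4,  s(14) = 6,  s(15) = 10,  s(16) = 2,  s(17) = 14,  s(18) = 6,  s(19) = 14,  s(20) = 4,  s(21) = 4,  s(22) = 0,  s(23) = 16,  s(24) = 8,  s(25) = 14,  s(26) = 12,  s(27) = 8.
Since (s(26), s(27)) = (s(2), s(3)) = (12, 8) (two consecutive terms determine the rest), the sequence is eventually periodic: after a pre-period of length 1 it cycles with period 24.
For n ≥ 2, s(n) depends only on (n - 2) mod 24. (7024 - 2) mod 24 = 14, so s(7024) = s(16) = 2.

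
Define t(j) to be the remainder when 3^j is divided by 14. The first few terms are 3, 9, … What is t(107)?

t(1) = 3; t(2) = 9; t(3) = 13; t(4) = 11; t(5) = 5; t(6) = 1; t(7) = 3.
Since t(7) = t(1) = 3, the sequence is periodic with period 6.
(107 - 1) mod 6 = 4, so t(107) = t(5) = 5.

5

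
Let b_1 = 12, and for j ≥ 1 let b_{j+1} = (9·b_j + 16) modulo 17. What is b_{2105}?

Computing terms: b_1 = 12, b_2 = 5, b_3 = 10, b_4 = 4, b_5 = 1, b_6 = 8, b_7 = 3, b_8 = 9, b_9 = 12.
The sequence repeats with period 8.
So b_{2105} = b_{1 + ((2105-1) mod 8)} = b_1 = 12.

12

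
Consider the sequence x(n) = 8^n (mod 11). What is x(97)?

2

We have x(1) = 8,  x(2) = 9,  x(3) = 6,  x(4) = 4,  x(5) = 10,  x(6) = 3,  x(7) = 2,  x(8) = 5,  x(9) = 7,  x(10) = 1,  x(11) = 8.
The sequence repeats with period 10.
So x(97) = x(1 + ((97-1) mod 10)) = x(7) = 2.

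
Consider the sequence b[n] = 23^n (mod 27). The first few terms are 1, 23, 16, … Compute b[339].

Listing terms: b[0] = 1, b[1] = 23, b[2] = 16, b[3] = 17, b[4] = 13, b[5] = 2, b[6] = 19, b[7] = 5, b[8] = 7, b[9] = 26, b[10] = 4, b[11] = 11, b[12] = 10, b[13] = 14, b[14] = 25, b[15] = 8, b[16] = 22, b[17] = 20, b[18] = 1.
The sequence repeats with period 18.
(339 - 0) mod 18 = 15, so b[339] = b[15] = 8.

8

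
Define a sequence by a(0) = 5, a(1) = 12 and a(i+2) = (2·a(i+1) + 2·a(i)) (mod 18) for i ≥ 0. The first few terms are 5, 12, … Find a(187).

Listing terms: a(0) = 5,  a(1) = 12,  a(2) = 16,  a(3) = 2,  a(4) = 0,  a(5) = 4,  a(6) = 8,  a(7) = 6,  a(8) = 10,  a(9) = 14,  a(10) = 12,  a(11) = 16.
Since (a(10), a(11)) = (a(1), a(2)) = (12, 16) (two consecutive terms determine the rest), the sequence is eventually periodic: after a pre-period of length 1 it cycles with period 9.
For i ≥ 1, a(i) depends only on (i - 1) mod 9. (187 - 1) mod 9 = 6, so a(187) = a(7) = 6.

6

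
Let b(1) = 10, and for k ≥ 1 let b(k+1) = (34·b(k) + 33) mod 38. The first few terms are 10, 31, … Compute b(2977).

25

b(1) = 10,  b(2) = 31,  b(3) = 23,  b(4) = 17,  b(5) = 3,  b(6) = 21,  b(7) = 25,  b(8) = 9,  b(9) = 35,  b(10) = 7,  b(11) = 5,  b(12) = 13,  b(13) = 19,  b(14) = 33,  b(15) = 15,  b(16) = 11,  b(17) = 27,  b(18) = 1,  b(19) = 29,  b(20) = 31.
Since b(20) = b(2) = 31, the sequence is eventually periodic: after a pre-period of length 1 it cycles with period 18.
For k ≥ 2, b(k) depends only on (k - 2) mod 18. (2977 - 2) mod 18 = 5, so b(2977) = b(7) = 25.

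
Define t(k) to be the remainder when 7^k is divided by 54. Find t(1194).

Listing terms: t(1) = 7,  t(2) = 49,  t(3) = 19,  t(4) = 25,  t(5) = 13,  t(6) = 37,  t(7) = 43,  t(8) = 31,  t(9) = 1,  t(10) = 7.
Since t(10) = t(1) = 7, the sequence is periodic with period 9.
So t(1194) = t(1 + ((1194-1) mod 9)) = t(6) = 37.

37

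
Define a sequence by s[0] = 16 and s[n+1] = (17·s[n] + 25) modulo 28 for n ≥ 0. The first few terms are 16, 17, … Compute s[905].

We have s[0] = 16, s[1] = 17, s[2] = 6, s[3] = 15, s[4] = 0, s[5] = 25, s[6] = 2, s[7] = 3, s[8] = 20, s[9] = 1, s[10] = 14, s[11] = 11, s[12] = 16.
Since s[12] = s[0] = 16, the sequence is periodic with period 12.
So s[905] = s[0 + ((905-0) mod 12)] = s[5] = 25.

25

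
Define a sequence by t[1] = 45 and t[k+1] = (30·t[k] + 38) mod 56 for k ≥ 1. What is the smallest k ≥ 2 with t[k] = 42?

6

t[1] = 45, t[2] = 44, t[3] = 14, t[4] = 10, t[5] = 2, t[6] = 42, t[7] = 10.
Since t[7] = t[4] = 10, the sequence is eventually periodic: after a pre-period of length 3 it cycles with period 3.
The value 42 first appears (with k ≥ 2) at t[6].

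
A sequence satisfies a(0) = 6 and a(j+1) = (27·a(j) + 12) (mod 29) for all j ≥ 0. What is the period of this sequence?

Computing terms: a(0) = 6, a(1) = 0, a(2) = 12, a(3) = 17, a(4) = 7, a(5) = 27, a(6) = 16, a(7) = 9, a(8) = 23, a(9) = 24, a(10) = 22, a(11) = 26, a(12) = 18, a(13) = 5, a(14) = 2, a(15) = 8, a(16) = 25, a(17) = 20, a(18) = 1, a(19) = 10, a(20) = 21, a(21) = 28, a(22) = 14, a(23) = 13, a(24) = 15, a(25) = 11, a(26) = 19, a(27) = 3, a(28) = 6.
The sequence repeats with period 28.

28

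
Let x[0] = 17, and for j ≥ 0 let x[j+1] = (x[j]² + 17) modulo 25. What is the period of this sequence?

Computing terms: x[0] = 17; x[1] = 6; x[2] = 3; x[3] = 1; x[4] = 18; x[5] = 16; x[6] = 23; x[7] = 21; x[8] = 8; x[9] = 6.
Since x[9] = x[1] = 6, the sequence is eventually periodic: after a pre-period of length 1 it cycles with period 8.

8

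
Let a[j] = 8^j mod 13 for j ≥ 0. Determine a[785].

Computing terms: a[0] = 1; a[1] = 8; a[2] = 12; a[3] = 5; a[4] = 1.
The sequence repeats with period 4.
(785 - 0) mod 4 = 1, so a[785] = a[1] = 8.

8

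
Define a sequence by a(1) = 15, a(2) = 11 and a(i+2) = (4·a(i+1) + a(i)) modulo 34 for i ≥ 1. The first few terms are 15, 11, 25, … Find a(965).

27

a(1) = 15; a(2) = 11; a(3) = 25; a(4) = 9; a(5) = 27; a(6) = 15; a(7) = 19; a(8) = 23; a(9) = 9; a(10) = 25; a(11) = 7; a(12) = 19; a(13) = 15; a(14) = 11.
The sequence repeats with period 12.
(965 - 1) mod 12 = 4, so a(965) = a(5) = 27.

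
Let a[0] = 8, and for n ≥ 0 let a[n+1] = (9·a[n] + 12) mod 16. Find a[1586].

a[0] = 8,  a[1] = 4,  a[2] = 0,  a[3] = 12,  a[4] = 8.
The sequence repeats with period 4.
So a[1586] = a[0 + ((1586-0) mod 4)] = a[2] = 0.

0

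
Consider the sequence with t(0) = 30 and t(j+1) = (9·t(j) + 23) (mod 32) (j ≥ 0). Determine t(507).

3

t(0) = 30, t(1) = 5, t(2) = 4, t(3) = 27, t(4) = 10, t(5) = 17, t(6) = 16, t(7) = 7, t(8) = 22, t(9) = 29, t(10) = 28, t(11) = 19, t(12) = 2, t(13) = 9, t(14) = 8, t(15) = 31, t(16) = 14, t(17) = 21, t(18) = 20, t(19) = 11, t(20) = 26, t(21) = 1, t(22) = 0, t(23) = 23, t(24) = 6, t(25) = 13, t(26) = 12, t(27) = 3, t(28) = 18, t(29) = 25, t(30) = 24, t(31) = 15, t(32) = 30.
The sequence repeats with period 32.
(507 - 0) mod 32 = 27, so t(507) = t(27) = 3.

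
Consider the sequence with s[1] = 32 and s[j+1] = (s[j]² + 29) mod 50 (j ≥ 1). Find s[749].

48

s[1] = 32, s[2] = 3, s[3] = 38, s[4] = 23, s[5] = 8, s[6] = 43, s[7] = 28, s[8] = 13, s[9] = 48, s[10] = 33, s[11] = 18, s[12] = 3.
Since s[12] = s[2] = 3, the sequence is eventually periodic: after a pre-period of length 1 it cycles with period 10.
For j ≥ 2, s[j] depends only on (j - 2) mod 10. (749 - 2) mod 10 = 7, so s[749] = s[9] = 48.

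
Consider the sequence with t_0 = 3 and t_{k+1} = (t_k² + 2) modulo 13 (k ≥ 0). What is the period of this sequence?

t_0 = 3, t_1 = 11, t_2 = 6, t_3 = 12, t_4 = 3.
The sequence repeats with period 4.

4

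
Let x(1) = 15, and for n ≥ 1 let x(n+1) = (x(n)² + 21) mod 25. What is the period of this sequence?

Listing terms: x(1) = 15, x(2) = 21, x(3) = 12, x(4) = 15.
Since x(4) = x(1) = 15, the sequence is periodic with period 3.

3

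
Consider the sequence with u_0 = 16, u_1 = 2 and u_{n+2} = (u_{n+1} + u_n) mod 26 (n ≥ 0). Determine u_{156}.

Computing terms: u_0 = 16,  u_1 = 2,  u_2 = 18,  u_3 = 20,  u_4 = 12,  u_5 = 6,  u_6 = 18,  u_7 = 24,  u_8 = 16,  u_9 = 14,  u_{10} = 4,  u_{11} = 18,  u_{12} = 22,  u_{13} = 14,  u_{14} = 10,  u_{15} = 24,  u_{16} = 8,  u_{17} = 6,  u_{18} = 14,  u_{19} = 20,  u_{20} = 8,  u_{21} = 2,  u_{22} = 10,  u_{23} = 12,  u_{24} = 22,  u_{25} = 8,  u_{26} = 4,  u_{27} = 12,  u_{28} = 16,  u_{29} = 2.
Since (u_{28}, u_{29}) = (u_0, u_1) = (16, 2) (two consecutive terms determine the rest), the sequence is periodic with period 28.
(156 - 0) mod 28 = 16, so u_{156} = u_{16} = 8.

8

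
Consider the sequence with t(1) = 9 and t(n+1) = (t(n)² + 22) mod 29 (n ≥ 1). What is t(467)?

t(1) = 9,  t(2) = 16,  t(3) = 17,  t(4) = 21,  t(5) = 28,  t(6) = 23,  t(7) = 0,  t(8) = 22,  t(9) = 13,  t(10) = 17.
Since t(10) = t(3) = 17, the sequence is eventually periodic: after a pre-period of length 2 it cycles with period 7.
For n ≥ 3, t(n) depends only on (n - 3) mod 7. (467 - 3) mod 7 = 2, so t(467) = t(5) = 28.

28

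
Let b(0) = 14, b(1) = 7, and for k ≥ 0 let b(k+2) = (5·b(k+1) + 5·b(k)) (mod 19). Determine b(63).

12

Listing terms: b(0) = 14,  b(1) = 7,  b(2) = 10,  b(3) = 9,  b(4) = 0,  b(5) = 7,  b(6) = 16,  b(7) = 1,  b(8) = 9,  b(9) = 12,  b(10) = 10,  b(11) = 15,  b(12) = 11,  b(13) = 16,  b(14) = 2,  b(15) = 14,  b(16) = 4,  b(17) = 14,  b(18) = 14,  b(19) = 7.
The sequence repeats with period 18.
So b(63) = b(0 + ((63-0) mod 18)) = b(9) = 12.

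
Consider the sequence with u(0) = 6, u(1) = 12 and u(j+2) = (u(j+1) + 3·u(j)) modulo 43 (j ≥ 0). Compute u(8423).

13

We have u(0) = 6; u(1) = 12; u(2) = 30; u(3) = 23; u(4) = 27; u(5) = 10; u(6) = 5; u(7) = 35; u(8) = 7; u(9) = 26; u(10) = 4; u(11) = 39; u(12) = 8; u(13) = 39; u(14) = 20; u(15) = 8; u(16) = 25; u(17) = 6; u(18) = 38; u(19) = 13; u(20) = 41; u(21) = 37; u(22) = 31; u(23) = 13; u(24) = 20; u(25) = 16; u(26) = 33; u(27) = 38; u(28) = 8; u(29) = 36; u(30) = 17; u(31) = 39; u(32) = 4; u(33) = 35; u(34) = 4; u(35) = 23; u(36) = 35; u(37) = 18; u(38) = 37; u(39) = 5; u(40) = 30; u(41) = 2; u(42) = 6; u(43) = 12.
Since (u(42), u(43)) = (u(0), u(1)) = (6, 12) (two consecutive terms determine the rest), the sequence is periodic with period 42.
So u(8423) = u(0 + ((8423-0) mod 42)) = u(23) = 13.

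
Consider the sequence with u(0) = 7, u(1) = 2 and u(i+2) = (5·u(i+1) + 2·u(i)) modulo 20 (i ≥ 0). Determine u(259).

We have u(0) = 7; u(1) = 2; u(2) = 4; u(3) = 4; u(4) = 8; u(5) = 8; u(6) = 16; u(7) = 16; u(8) = 12; u(9) = 12; u(10) = 4; u(11) = 4.
Since (u(10), u(11)) = (u(2), u(3)) = (4, 4) (two consecutive terms determine the rest), the sequence is eventually periodic: after a pre-period of length 2 it cycles with period 8.
For i ≥ 2, u(i) depends only on (i - 2) mod 8. (259 - 2) mod 8 = 1, so u(259) = u(3) = 4.

4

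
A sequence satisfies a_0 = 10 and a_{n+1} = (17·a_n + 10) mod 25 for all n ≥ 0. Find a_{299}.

0

Listing terms: a_0 = 10; a_1 = 5; a_2 = 20; a_3 = 0; a_4 = 10.
The sequence repeats with period 4.
So a_{299} = a_{0 + ((299-0) mod 4)} = a_3 = 0.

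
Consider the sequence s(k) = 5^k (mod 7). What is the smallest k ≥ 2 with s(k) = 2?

Listing terms: s(1) = 5; s(2) = 4; s(3) = 6; s(4) = 2; s(5) = 3; s(6) = 1; s(7) = 5.
The sequence repeats with period 6.
The value 2 first appears (with k ≥ 2) at s(4).

4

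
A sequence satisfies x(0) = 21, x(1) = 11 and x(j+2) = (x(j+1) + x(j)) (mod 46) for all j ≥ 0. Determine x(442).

31

Computing terms: x(0) = 21, x(1) = 11, x(2) = 32, x(3) = 43, x(4) = 29, x(5) = 26, x(6) = 9, x(7) = 35, x(8) = 44, x(9) = 33, x(10) = 31, x(11) = 18, x(12) = 3, x(13) = 21, x(14) = 24, x(15) = 45, x(16) = 23, x(17) = 22, x(18) = 45, x(19) = 21, x(20) = 20, x(21) = 41, x(22) = 15, x(23) = 10, x(24) = 25, x(25) = 35, x(26) = 14, x(27) = 3, x(28) = 17, x(29) = 20, x(30) = 37, x(31) = 11, x(32) = 2, x(33) = 13, x(34) = 15, x(35) = 28, x(36) = 43, x(37) = 25, x(38) = 22, x(39) = 1, x(40) = 23, x(41) = 24, x(42) = 1, x(43) = 25, x(44) = 26, x(45) = 5, x(46) = 31, x(47) = 36, x(48) = 21, x(49) = 11.
The sequence repeats with period 48.
So x(442) = x(0 + ((442-0) mod 48)) = x(10) = 31.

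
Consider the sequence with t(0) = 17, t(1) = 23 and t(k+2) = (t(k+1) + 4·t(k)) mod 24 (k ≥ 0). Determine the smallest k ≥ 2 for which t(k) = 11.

6

t(0) = 17, t(1) = 23, t(2) = 19, t(3) = 15, t(4) = 19, t(5) = 7, t(6) = 11, t(7) = 15, t(8) = 11, t(9) = 23, t(10) = 19.
Since (t(9), t(10)) = (t(1), t(2)) = (23, 19) (two consecutive terms determine the rest), the sequence is eventually periodic: after a pre-period of length 1 it cycles with period 8.
The value 11 first appears (with k ≥ 2) at t(6).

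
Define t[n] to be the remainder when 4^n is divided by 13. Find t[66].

1

Computing terms: t[1] = 4, t[2] = 3, t[3] = 12, t[4] = 9, t[5] = 10, t[6] = 1, t[7] = 4.
Since t[7] = t[1] = 4, the sequence is periodic with period 6.
(66 - 1) mod 6 = 5, so t[66] = t[6] = 1.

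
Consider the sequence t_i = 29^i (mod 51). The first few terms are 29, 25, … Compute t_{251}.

t_1 = 29, t_2 = 25, t_3 = 11, t_4 = 13, t_5 = 20, t_6 = 19, t_7 = 41, t_8 = 16, t_9 = 5, t_{10} = 43, t_{11} = 23, t_{12} = 4, t_{13} = 14, t_{14} = 49, t_{15} = 44, t_{16} = 1, t_{17} = 29.
Since t_{17} = t_1 = 29, the sequence is periodic with period 16.
(251 - 1) mod 16 = 10, so t_{251} = t_{11} = 23.

23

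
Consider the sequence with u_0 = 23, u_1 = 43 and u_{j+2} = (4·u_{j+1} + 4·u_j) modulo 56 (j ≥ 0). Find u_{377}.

0

We have u_0 = 23, u_1 = 43, u_2 = 40, u_3 = 52, u_4 = 32, u_5 = 0, u_6 = 16, u_7 = 8, u_8 = 40, u_9 = 24, u_{10} = 32, u_{11} = 0.
Since (u_{10}, u_{11}) = (u_4, u_5) = (32, 0) (two consecutive terms determine the rest), the sequence is eventually periodic: after a pre-period of length 4 it cycles with period 6.
For j ≥ 4, u_j depends only on (j - 4) mod 6. (377 - 4) mod 6 = 1, so u_{377} = u_5 = 0.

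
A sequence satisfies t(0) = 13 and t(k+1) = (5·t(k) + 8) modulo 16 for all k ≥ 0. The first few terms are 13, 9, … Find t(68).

t(0) = 13,  t(1) = 9,  t(2) = 5,  t(3) = 1,  t(4) = 13.
The sequence repeats with period 4.
So t(68) = t(0 + ((68-0) mod 4)) = t(0) = 13.

13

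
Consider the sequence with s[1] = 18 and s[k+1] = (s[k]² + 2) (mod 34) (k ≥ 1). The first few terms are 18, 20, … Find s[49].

18

s[1] = 18; s[2] = 20; s[3] = 28; s[4] = 4; s[5] = 18.
Since s[5] = s[1] = 18, the sequence is periodic with period 4.
(49 - 1) mod 4 = 0, so s[49] = s[1] = 18.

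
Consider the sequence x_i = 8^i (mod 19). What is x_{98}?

Listing terms: x_0 = 1,  x_1 = 8,  x_2 = 7,  x_3 = 18,  x_4 = 11,  x_5 = 12,  x_6 = 1.
Since x_6 = x_0 = 1, the sequence is periodic with period 6.
(98 - 0) mod 6 = 2, so x_{98} = x_2 = 7.

7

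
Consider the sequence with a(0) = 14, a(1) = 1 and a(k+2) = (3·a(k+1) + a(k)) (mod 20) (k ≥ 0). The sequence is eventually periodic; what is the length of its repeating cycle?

12

a(0) = 14; a(1) = 1; a(2) = 17; a(3) = 12; a(4) = 13; a(5) = 11; a(6) = 6; a(7) = 9; a(8) = 13; a(9) = 8; a(10) = 17; a(11) = 19; a(12) = 14; a(13) = 1.
Since (a(12), a(13)) = (a(0), a(1)) = (14, 1) (two consecutive terms determine the rest), the sequence is periodic with period 12.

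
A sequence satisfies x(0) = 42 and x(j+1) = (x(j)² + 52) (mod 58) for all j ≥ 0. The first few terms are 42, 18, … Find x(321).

Computing terms: x(0) = 42; x(1) = 18; x(2) = 28; x(3) = 24; x(4) = 48; x(5) = 36; x(6) = 14; x(7) = 16; x(8) = 18.
Since x(8) = x(1) = 18, the sequence is eventually periodic: after a pre-period of length 1 it cycles with period 7.
For j ≥ 1, x(j) depends only on (j - 1) mod 7. (321 - 1) mod 7 = 5, so x(321) = x(6) = 14.

14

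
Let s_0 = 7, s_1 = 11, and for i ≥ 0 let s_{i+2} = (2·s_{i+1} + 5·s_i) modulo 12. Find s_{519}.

s_0 = 7, s_1 = 11, s_2 = 9, s_3 = 1, s_4 = 11, s_5 = 3, s_6 = 1, s_7 = 5, s_8 = 3, s_9 = 7, s_{10} = 5, s_{11} = 9, s_{12} = 7, s_{13} = 11.
Since (s_{12}, s_{13}) = (s_0, s_1) = (7, 11) (two consecutive terms determine the rest), the sequence is periodic with period 12.
So s_{519} = s_{0 + ((519-0) mod 12)} = s_3 = 1.

1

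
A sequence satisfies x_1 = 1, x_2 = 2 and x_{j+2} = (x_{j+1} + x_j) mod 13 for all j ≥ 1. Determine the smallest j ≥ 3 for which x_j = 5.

x_1 = 1, x_2 = 2, x_3 = 3, x_4 = 5, x_5 = 8, x_6 = 0, x_7 = 8, x_8 = 8, x_9 = 3, x_{10} = 11, x_{11} = 1, x_{12} = 12, x_{13} = 0, x_{14} = 12, x_{15} = 12, x_{16} = 11, x_{17} = 10, x_{18} = 8, x_{19} = 5, x_{20} = 0, x_{21} = 5, x_{22} = 5, x_{23} = 10, x_{24} = 2, x_{25} = 12, x_{26} = 1, x_{27} = 0, x_{28} = 1, x_{29} = 1, x_{30} = 2.
Since (x_{29}, x_{30}) = (x_1, x_2) = (1, 2) (two consecutive terms determine the rest), the sequence is periodic with period 28.
The value 5 first appears (with j ≥ 3) at x_4.

4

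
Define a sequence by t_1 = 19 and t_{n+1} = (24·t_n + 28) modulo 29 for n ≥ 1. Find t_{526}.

t_1 = 19,  t_2 = 20,  t_3 = 15,  t_4 = 11,  t_5 = 2,  t_6 = 18,  t_7 = 25,  t_8 = 19.
The sequence repeats with period 7.
So t_{526} = t_{1 + ((526-1) mod 7)} = t_1 = 19.

19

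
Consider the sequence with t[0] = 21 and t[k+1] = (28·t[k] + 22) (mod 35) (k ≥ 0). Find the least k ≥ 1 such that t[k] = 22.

t[0] = 21; t[1] = 15; t[2] = 22; t[3] = 8; t[4] = 1; t[5] = 15.
Since t[5] = t[1] = 15, the sequence is eventually periodic: after a pre-period of length 1 it cycles with period 4.
The value 22 first appears (with k ≥ 1) at t[2].

2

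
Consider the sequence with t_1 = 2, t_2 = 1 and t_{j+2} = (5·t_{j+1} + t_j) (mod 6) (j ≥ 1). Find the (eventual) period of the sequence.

24

We have t_1 = 2; t_2 = 1; t_3 = 1; t_4 = 0; t_5 = 1; t_6 = 5; t_7 = 2; t_8 = 3; t_9 = 5; t_{10} = 4; t_{11} = 1; t_{12} = 3; t_{13} = 4; t_{14} = 5; t_{15} = 5; t_{16} = 0; t_{17} = 5; t_{18} = 1; t_{19} = 4; t_{20} = 3; t_{21} = 1; t_{22} = 2; t_{23} = 5; t_{24} = 3; t_{25} = 2; t_{26} = 1.
Since (t_{25}, t_{26}) = (t_1, t_2) = (2, 1) (two consecutive terms determine the rest), the sequence is periodic with period 24.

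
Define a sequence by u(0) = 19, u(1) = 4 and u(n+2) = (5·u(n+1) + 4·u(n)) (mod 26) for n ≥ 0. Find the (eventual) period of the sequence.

42

Listing terms: u(0) = 19, u(1) = 4, u(2) = 18, u(3) = 2, u(4) = 4, u(5) = 2, u(6) = 0, u(7) = 8, u(8) = 14, u(9) = 24, u(10) = 20, u(11) = 14, u(12) = 20, u(13) = 0, u(14) = 2, u(15) = 10, u(16) = 6, u(17) = 18, u(18) = 10, u(19) = 18, u(20) = 0, u(21) = 20, u(22) = 22, u(23) = 8, u(24) = 24, u(25) = 22, u(26) = 24, u(27) = 0, u(28) = 18, u(29) = 12, u(30) = 2, u(31) = 6, u(32) = 12, u(33) = 6, u(34) = 0, u(35) = 24, u(36) = 16, u(37) = 20, u(38) = 8, u(39) = 16, u(40) = 8, u(41) = 0, u(42) = 6, u(43) = 4, u(44) = 18.
Since (u(43), u(44)) = (u(1), u(2)) = (4, 18) (two consecutive terms determine the rest), the sequence is eventually periodic: after a pre-period of length 1 it cycles with period 42.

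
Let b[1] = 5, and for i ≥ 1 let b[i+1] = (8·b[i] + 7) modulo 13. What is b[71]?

6

Listing terms: b[1] = 5, b[2] = 8, b[3] = 6, b[4] = 3, b[5] = 5.
The sequence repeats with period 4.
(71 - 1) mod 4 = 2, so b[71] = b[3] = 6.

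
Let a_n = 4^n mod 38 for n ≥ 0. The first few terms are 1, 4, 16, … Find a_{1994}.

36

We have a_0 = 1; a_1 = 4; a_2 = 16; a_3 = 26; a_4 = 28; a_5 = 36; a_6 = 30; a_7 = 6; a_8 = 24; a_9 = 20; a_{10} = 4.
Since a_{10} = a_1 = 4, the sequence is eventually periodic: after a pre-period of length 1 it cycles with period 9.
For n ≥ 1, a_n depends only on (n - 1) mod 9. (1994 - 1) mod 9 = 4, so a_{1994} = a_5 = 36.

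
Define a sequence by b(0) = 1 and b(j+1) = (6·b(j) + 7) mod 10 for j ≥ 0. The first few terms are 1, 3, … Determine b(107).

5

Listing terms: b(0) = 1, b(1) = 3, b(2) = 5, b(3) = 7, b(4) = 9, b(5) = 1.
The sequence repeats with period 5.
So b(107) = b(0 + ((107-0) mod 5)) = b(2) = 5.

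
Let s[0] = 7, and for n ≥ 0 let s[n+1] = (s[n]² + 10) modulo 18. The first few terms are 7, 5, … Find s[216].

Listing terms: s[0] = 7; s[1] = 5; s[2] = 17; s[3] = 11; s[4] = 5.
Since s[4] = s[1] = 5, the sequence is eventually periodic: after a pre-period of length 1 it cycles with period 3.
For n ≥ 1, s[n] depends only on (n - 1) mod 3. (216 - 1) mod 3 = 2, so s[216] = s[3] = 11.

11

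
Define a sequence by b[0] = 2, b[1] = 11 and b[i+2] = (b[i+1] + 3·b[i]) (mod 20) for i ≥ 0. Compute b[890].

17

b[0] = 2, b[1] = 11, b[2] = 17, b[3] = 10, b[4] = 1, b[5] = 11, b[6] = 14, b[7] = 7, b[8] = 9, b[9] = 10, b[10] = 17, b[11] = 7, b[12] = 18, b[13] = 19, b[14] = 13, b[15] = 10, b[16] = 9, b[17] = 19, b[18] = 6, b[19] = 3, b[20] = 1, b[21] = 10, b[22] = 13, b[23] = 3, b[24] = 2, b[25] = 11.
Since (b[24], b[25]) = (b[0], b[1]) = (2, 11) (two consecutive terms determine the rest), the sequence is periodic with period 24.
So b[890] = b[0 + ((890-0) mod 24)] = b[2] = 17.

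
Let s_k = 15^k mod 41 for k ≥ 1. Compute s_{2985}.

27

We have s_1 = 15, s_2 = 20, s_3 = 13, s_4 = 31, s_5 = 14, s_6 = 5, s_7 = 34, s_8 = 18, s_9 = 24, s_{10} = 32, s_{11} = 29, s_{12} = 25, s_{13} = 6, s_{14} = 8, s_{15} = 38, s_{16} = 37, s_{17} = 22, s_{18} = 2, s_{19} = 30, s_{20} = 40, s_{21} = 26, s_{22} = 21, s_{23} = 28, s_{24} = 10, s_{25} = 27, s_{26} = 36, s_{27} = 7, s_{28} = 23, s_{29} = 17, s_{30} = 9, s_{31} = 12, s_{32} = 16, s_{33} = 35, s_{34} = 33, s_{35} = 3, s_{36} = 4, s_{37} = 19, s_{38} = 39, s_{39} = 11, s_{40} = 1, s_{41} = 15.
Since s_{41} = s_1 = 15, the sequence is periodic with period 40.
So s_{2985} = s_{1 + ((2985-1) mod 40)} = s_{25} = 27.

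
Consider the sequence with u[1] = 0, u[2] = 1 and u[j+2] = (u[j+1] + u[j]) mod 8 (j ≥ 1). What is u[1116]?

Listing terms: u[1] = 0, u[2] = 1, u[3] = 1, u[4] = 2, u[5] = 3, u[6] = 5, u[7] = 0, u[8] = 5, u[9] = 5, u[10] = 2, u[11] = 7, u[12] = 1, u[13] = 0, u[14] = 1.
Since (u[13], u[14]) = (u[1], u[2]) = (0, 1) (two consecutive terms determine the rest), the sequence is periodic with period 12.
(1116 - 1) mod 12 = 11, so u[1116] = u[12] = 1.

1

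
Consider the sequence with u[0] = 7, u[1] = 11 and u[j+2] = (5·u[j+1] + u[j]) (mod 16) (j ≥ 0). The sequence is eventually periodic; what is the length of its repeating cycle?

24

We have u[0] = 7; u[1] = 11; u[2] = 14; u[3] = 1; u[4] = 3; u[5] = 0; u[6] = 3; u[7] = 15; u[8] = 14; u[9] = 5; u[10] = 7; u[11] = 8; u[12] = 15; u[13] = 3; u[14] = 14; u[15] = 9; u[16] = 11; u[17] = 0; u[18] = 11; u[19] = 7; u[20] = 14; u[21] = 13; u[22] = 15; u[23] = 8; u[24] = 7; u[25] = 11.
Since (u[24], u[25]) = (u[0], u[1]) = (7, 11) (two consecutive terms determine the rest), the sequence is periodic with period 24.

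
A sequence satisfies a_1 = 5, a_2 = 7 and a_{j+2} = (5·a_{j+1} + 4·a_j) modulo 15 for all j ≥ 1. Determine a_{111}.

Listing terms: a_1 = 5, a_2 = 7, a_3 = 10, a_4 = 3, a_5 = 10, a_6 = 2, a_7 = 5, a_8 = 3, a_9 = 5, a_{10} = 7.
Since (a_9, a_{10}) = (a_1, a_2) = (5, 7) (two consecutive terms determine the rest), the sequence is periodic with period 8.
So a_{111} = a_{1 + ((111-1) mod 8)} = a_7 = 5.

5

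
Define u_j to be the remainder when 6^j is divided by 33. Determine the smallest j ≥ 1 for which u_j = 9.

4

u_0 = 1, u_1 = 6, u_2 = 3, u_3 = 18, u_4 = 9, u_5 = 21, u_6 = 27, u_7 = 30, u_8 = 15, u_9 = 24, u_{10} = 12, u_{11} = 6.
Since u_{11} = u_1 = 6, the sequence is eventually periodic: after a pre-period of length 1 it cycles with period 10.
The value 9 first appears (with j ≥ 1) at u_4.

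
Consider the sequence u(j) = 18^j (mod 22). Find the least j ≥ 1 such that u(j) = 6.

7

Listing terms: u(0) = 1; u(1) = 18; u(2) = 16; u(3) = 2; u(4) = 14; u(5) = 10; u(6) = 4; u(7) = 6; u(8) = 20; u(9) = 8; u(10) = 12; u(11) = 18.
Since u(11) = u(1) = 18, the sequence is eventually periodic: after a pre-period of length 1 it cycles with period 10.
The value 6 first appears (with j ≥ 1) at u(7).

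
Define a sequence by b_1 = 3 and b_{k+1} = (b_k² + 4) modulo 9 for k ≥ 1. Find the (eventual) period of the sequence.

3

Listing terms: b_1 = 3, b_2 = 4, b_3 = 2, b_4 = 8, b_5 = 5, b_6 = 2.
Since b_6 = b_3 = 2, the sequence is eventually periodic: after a pre-period of length 2 it cycles with period 3.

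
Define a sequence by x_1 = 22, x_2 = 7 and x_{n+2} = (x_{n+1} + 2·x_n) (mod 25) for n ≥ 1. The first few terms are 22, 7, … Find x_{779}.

21

x_1 = 22, x_2 = 7, x_3 = 1, x_4 = 15, x_5 = 17, x_6 = 22, x_7 = 6, x_8 = 0, x_9 = 12, x_{10} = 12, x_{11} = 11, x_{12} = 10, x_{13} = 7, x_{14} = 2, x_{15} = 16, x_{16} = 20, x_{17} = 2, x_{18} = 17, x_{19} = 21, x_{20} = 5, x_{21} = 22, x_{22} = 7.
Since (x_{21}, x_{22}) = (x_1, x_2) = (22, 7) (two consecutive terms determine the rest), the sequence is periodic with period 20.
(779 - 1) mod 20 = 18, so x_{779} = x_{19} = 21.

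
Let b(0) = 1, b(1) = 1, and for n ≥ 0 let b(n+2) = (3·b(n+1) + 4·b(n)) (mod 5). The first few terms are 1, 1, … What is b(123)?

0

Computing terms: b(0) = 1, b(1) = 1, b(2) = 2, b(3) = 0, b(4) = 3, b(5) = 4, b(6) = 4, b(7) = 3, b(8) = 0, b(9) = 2, b(10) = 1, b(11) = 1.
The sequence repeats with period 10.
(123 - 0) mod 10 = 3, so b(123) = b(3) = 0.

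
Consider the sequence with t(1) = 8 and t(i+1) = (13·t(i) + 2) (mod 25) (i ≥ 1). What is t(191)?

Computing terms: t(1) = 8; t(2) = 6; t(3) = 5; t(4) = 17; t(5) = 23; t(6) = 1; t(7) = 15; t(8) = 22; t(9) = 13; t(10) = 21; t(11) = 0; t(12) = 2; t(13) = 3; t(14) = 16; t(15) = 10; t(16) = 7; t(17) = 18; t(18) = 11; t(19) = 20; t(20) = 12; t(21) = 8.
The sequence repeats with period 20.
(191 - 1) mod 20 = 10, so t(191) = t(11) = 0.

0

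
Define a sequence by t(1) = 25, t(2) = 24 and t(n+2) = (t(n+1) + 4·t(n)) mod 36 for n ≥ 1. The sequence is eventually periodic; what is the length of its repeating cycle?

Listing terms: t(1) = 25; t(2) = 24; t(3) = 16; t(4) = 4; t(5) = 32; t(6) = 12; t(7) = 32; t(8) = 8; t(9) = 28; t(10) = 24; t(11) = 28; t(12) = 16; t(13) = 20; t(14) = 12; t(15) = 20; t(16) = 32; t(17) = 4; t(18) = 24; t(19) = 4; t(20) = 28; t(21) = 8; t(22) = 12; t(23) = 8; t(24) = 20; t(25) = 16; t(26) = 24; t(27) = 16.
Since (t(26), t(27)) = (t(2), t(3)) = (24, 16) (two consecutive terms determine the rest), the sequence is eventually periodic: after a pre-period of length 1 it cycles with period 24.

24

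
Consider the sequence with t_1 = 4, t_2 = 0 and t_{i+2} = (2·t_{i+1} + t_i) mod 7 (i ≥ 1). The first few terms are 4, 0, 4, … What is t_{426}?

6

t_1 = 4; t_2 = 0; t_3 = 4; t_4 = 1; t_5 = 6; t_6 = 6; t_7 = 4; t_8 = 0.
The sequence repeats with period 6.
(426 - 1) mod 6 = 5, so t_{426} = t_6 = 6.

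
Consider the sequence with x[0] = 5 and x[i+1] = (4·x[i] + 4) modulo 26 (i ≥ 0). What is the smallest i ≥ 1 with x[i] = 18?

We have x[0] = 5; x[1] = 24; x[2] = 22; x[3] = 14; x[4] = 8; x[5] = 10; x[6] = 18; x[7] = 24.
Since x[7] = x[1] = 24, the sequence is eventually periodic: after a pre-period of length 1 it cycles with period 6.
The value 18 first appears (with i ≥ 1) at x[6].

6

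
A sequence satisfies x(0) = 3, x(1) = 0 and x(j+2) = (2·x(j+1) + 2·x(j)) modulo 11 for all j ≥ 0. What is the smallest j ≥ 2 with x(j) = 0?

x(0) = 3, x(1) = 0, x(2) = 6, x(3) = 1, x(4) = 3, x(5) = 8, x(6) = 0, x(7) = 5, x(8) = 10, x(9) = 8, x(10) = 3, x(11) = 0.
The sequence repeats with period 10.
The value 0 first appears (with j ≥ 2) at x(6).

6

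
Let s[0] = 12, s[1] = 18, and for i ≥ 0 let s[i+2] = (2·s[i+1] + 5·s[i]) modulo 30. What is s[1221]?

18

Listing terms: s[0] = 12, s[1] = 18, s[2] = 6, s[3] = 12, s[4] = 24, s[5] = 18, s[6] = 6.
Since (s[5], s[6]) = (s[1], s[2]) = (18, 6) (two consecutive terms determine the rest), the sequence is eventually periodic: after a pre-period of length 1 it cycles with period 4.
For i ≥ 1, s[i] depends only on (i - 1) mod 4. (1221 - 1) mod 4 = 0, so s[1221] = s[1] = 18.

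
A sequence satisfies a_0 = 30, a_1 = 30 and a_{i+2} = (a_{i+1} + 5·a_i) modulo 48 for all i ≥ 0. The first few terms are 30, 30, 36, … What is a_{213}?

We have a_0 = 30, a_1 = 30, a_2 = 36, a_3 = 42, a_4 = 30, a_5 = 0, a_6 = 6, a_7 = 6, a_8 = 36, a_9 = 18, a_{10} = 6, a_{11} = 0, a_{12} = 30, a_{13} = 30.
Since (a_{12}, a_{13}) = (a_0, a_1) = (30, 30) (two consecutive terms determine the rest), the sequence is periodic with period 12.
(213 - 0) mod 12 = 9, so a_{213} = a_9 = 18.

18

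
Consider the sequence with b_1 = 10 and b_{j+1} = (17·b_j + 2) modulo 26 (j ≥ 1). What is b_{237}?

b_1 = 10,  b_2 = 16,  b_3 = 14,  b_4 = 6,  b_5 = 0,  b_6 = 2,  b_7 = 10.
Since b_7 = b_1 = 10, the sequence is periodic with period 6.
So b_{237} = b_{1 + ((237-1) mod 6)} = b_3 = 14.

14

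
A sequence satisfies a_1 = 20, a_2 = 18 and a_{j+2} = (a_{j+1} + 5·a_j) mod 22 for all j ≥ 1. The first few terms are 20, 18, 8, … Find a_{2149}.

Computing terms: a_1 = 20; a_2 = 18; a_3 = 8; a_4 = 10; a_5 = 6; a_6 = 12; a_7 = 20; a_8 = 14; a_9 = 4; a_{10} = 8; a_{11} = 6; a_{12} = 2; a_{13} = 10; a_{14} = 20; a_{15} = 4; a_{16} = 16; a_{17} = 14; a_{18} = 6; a_{19} = 10; a_{20} = 18; a_{21} = 2; a_{22} = 4; a_{23} = 14; a_{24} = 12; a_{25} = 16; a_{26} = 10; a_{27} = 2; a_{28} = 8; a_{29} = 18; a_{30} = 14; a_{31} = 16; a_{32} = 20; a_{33} = 12; a_{34} = 2; a_{35} = 18; a_{36} = 6; a_{37} = 8; a_{38} = 16; a_{39} = 12; a_{40} = 4; a_{41} = 20; a_{42} = 18.
The sequence repeats with period 40.
(2149 - 1) mod 40 = 28, so a_{2149} = a_{29} = 18.

18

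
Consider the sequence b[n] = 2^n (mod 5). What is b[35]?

Computing terms: b[0] = 1; b[1] = 2; b[2] = 4; b[3] = 3; b[4] = 1.
The sequence repeats with period 4.
So b[35] = b[0 + ((35-0) mod 4)] = b[3] = 3.

3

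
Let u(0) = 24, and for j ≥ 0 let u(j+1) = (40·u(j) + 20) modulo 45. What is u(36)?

15

We have u(0) = 24; u(1) = 35; u(2) = 25; u(3) = 30; u(4) = 5; u(5) = 40; u(6) = 0; u(7) = 20; u(8) = 10; u(9) = 15; u(10) = 35.
Since u(10) = u(1) = 35, the sequence is eventually periodic: after a pre-period of length 1 it cycles with period 9.
For j ≥ 1, u(j) depends only on (j - 1) mod 9. (36 - 1) mod 9 = 8, so u(36) = u(9) = 15.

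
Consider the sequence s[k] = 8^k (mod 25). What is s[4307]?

Computing terms: s[0] = 1, s[1] = 8, s[2] = 14, s[3] = 12, s[4] = 21, s[5] = 18, s[6] = 19, s[7] = 2, s[8] = 16, s[9] = 3, s[10] = 24, s[11] = 17, s[12] = 11, s[13] = 13, s[14] = 4, s[15] = 7, s[16] = 6, s[17] = 23, s[18] = 9, s[19] = 22, s[20] = 1.
Since s[20] = s[0] = 1, the sequence is periodic with period 20.
(4307 - 0) mod 20 = 7, so s[4307] = s[7] = 2.

2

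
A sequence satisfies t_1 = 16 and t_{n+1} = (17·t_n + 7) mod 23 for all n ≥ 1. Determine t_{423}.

6

t_1 = 16; t_2 = 3; t_3 = 12; t_4 = 4; t_5 = 6; t_6 = 17; t_7 = 20; t_8 = 2; t_9 = 18; t_{10} = 14; t_{11} = 15; t_{12} = 9; t_{13} = 22; t_{14} = 13; t_{15} = 21; t_{16} = 19; t_{17} = 8; t_{18} = 5; t_{19} = 0; t_{20} = 7; t_{21} = 11; t_{22} = 10; t_{23} = 16.
The sequence repeats with period 22.
(423 - 1) mod 22 = 4, so t_{423} = t_5 = 6.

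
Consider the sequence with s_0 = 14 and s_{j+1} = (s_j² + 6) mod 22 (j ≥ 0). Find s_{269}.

We have s_0 = 14, s_1 = 4, s_2 = 0, s_3 = 6, s_4 = 20, s_5 = 10, s_6 = 18, s_7 = 0.
Since s_7 = s_2 = 0, the sequence is eventually periodic: after a pre-period of length 2 it cycles with period 5.
For j ≥ 2, s_j depends only on (j - 2) mod 5. (269 - 2) mod 5 = 2, so s_{269} = s_4 = 20.

20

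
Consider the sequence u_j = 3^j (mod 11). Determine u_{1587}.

9

Computing terms: u_1 = 3, u_2 = 9, u_3 = 5, u_4 = 4, u_5 = 1, u_6 = 3.
Since u_6 = u_1 = 3, the sequence is periodic with period 5.
(1587 - 1) mod 5 = 1, so u_{1587} = u_2 = 9.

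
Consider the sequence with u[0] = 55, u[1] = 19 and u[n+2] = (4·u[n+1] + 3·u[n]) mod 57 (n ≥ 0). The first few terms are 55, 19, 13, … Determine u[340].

Listing terms: u[0] = 55,  u[1] = 19,  u[2] = 13,  u[3] = 52,  u[4] = 19,  u[5] = 4,  u[6] = 16,  u[7] = 19,  u[8] = 10,  u[9] = 40,  u[10] = 19,  u[11] = 25,  u[12] = 43,  u[13] = 19,  u[14] = 34,  u[15] = 22,  u[16] = 19,  u[17] = 28,  u[18] = 55,  u[19] = 19.
The sequence repeats with period 18.
(340 - 0) mod 18 = 16, so u[340] = u[16] = 19.

19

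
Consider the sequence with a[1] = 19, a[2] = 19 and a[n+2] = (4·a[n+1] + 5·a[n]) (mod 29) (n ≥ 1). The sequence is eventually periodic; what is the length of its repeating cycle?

a[1] = 19,  a[2] = 19,  a[3] = 26,  a[4] = 25,  a[5] = 27,  a[6] = 1,  a[7] = 23,  a[8] = 10,  a[9] = 10,  a[10] = 3,  a[11] = 4,  a[12] = 2,  a[13] = 28,  a[14] = 6,  a[15] = 19,  a[16] = 19.
The sequence repeats with period 14.

14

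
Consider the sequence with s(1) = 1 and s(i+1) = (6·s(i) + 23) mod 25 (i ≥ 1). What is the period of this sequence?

We have s(1) = 1,  s(2) = 4,  s(3) = 22,  s(4) = 5,  s(5) = 3,  s(6) = 16,  s(7) = 19,  s(8) = 12,  s(9) = 20,  s(10) = 18,  s(11) = 6,  s(12) = 9,  s(13) = 2,  s(14) = 10,  s(15) = 8,  s(16) = 21,  s(17) = 24,  s(18) = 17,  s(19) = 0,  s(20) = 23,  s(21) = 11,  s(22) = 14,  s(23) = 7,  s(24) = 15,  s(25) = 13,  s(26) = 1.
Since s(26) = s(1) = 1, the sequence is periodic with period 25.

25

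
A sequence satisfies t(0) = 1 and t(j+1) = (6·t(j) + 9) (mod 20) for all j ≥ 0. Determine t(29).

7

We have t(0) = 1; t(1) = 15; t(2) = 19; t(3) = 3; t(4) = 7; t(5) = 11; t(6) = 15.
Since t(6) = t(1) = 15, the sequence is eventually periodic: after a pre-period of length 1 it cycles with period 5.
For j ≥ 1, t(j) depends only on (j - 1) mod 5. (29 - 1) mod 5 = 3, so t(29) = t(4) = 7.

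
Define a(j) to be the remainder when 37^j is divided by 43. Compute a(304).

We have a(1) = 37; a(2) = 36; a(3) = 42; a(4) = 6; a(5) = 7; a(6) = 1; a(7) = 37.
Since a(7) = a(1) = 37, the sequence is periodic with period 6.
So a(304) = a(1 + ((304-1) mod 6)) = a(4) = 6.

6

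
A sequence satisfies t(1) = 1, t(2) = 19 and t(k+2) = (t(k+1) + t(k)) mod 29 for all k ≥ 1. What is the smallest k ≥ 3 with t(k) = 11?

Listing terms: t(1) = 1,  t(2) = 19,  t(3) = 20,  t(4) = 10,  t(5) = 1,  t(6) = 11,  t(7) = 12,  t(8) = 23,  t(9) = 6,  t(10) = 0,  t(11) = 6,  t(12) = 6,  t(13) = 12,  t(14) = 18,  t(15) = 1,  t(16) = 19.
The sequence repeats with period 14.
The value 11 first appears (with k ≥ 3) at t(6).

6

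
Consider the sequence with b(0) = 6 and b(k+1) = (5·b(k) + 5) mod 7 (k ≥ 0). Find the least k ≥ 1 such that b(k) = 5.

b(0) = 6; b(1) = 0; b(2) = 5; b(3) = 2; b(4) = 1; b(5) = 3; b(6) = 6.
Since b(6) = b(0) = 6, the sequence is periodic with period 6.
The value 5 first appears (with k ≥ 1) at b(2).

2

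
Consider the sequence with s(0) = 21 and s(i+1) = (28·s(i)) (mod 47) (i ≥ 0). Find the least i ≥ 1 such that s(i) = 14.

s(0) = 21,  s(1) = 24,  s(2) = 14,  s(3) = 16,  s(4) = 25,  s(5) = 42,  s(6) = 1,  s(7) = 28,  s(8) = 32,  s(9) = 3,  s(10) = 37,  s(11) = 2,  s(12) = 9,  s(13) = 17,  s(14) = 6,  s(15) = 27,  s(16) = 4,  s(17) = 18,  s(18) = 34,  s(19) = 12,  s(20) = 7,  s(21) = 8,  s(22) = 36,  s(23) = 21.
The sequence repeats with period 23.
The value 14 first appears (with i ≥ 1) at s(2).

2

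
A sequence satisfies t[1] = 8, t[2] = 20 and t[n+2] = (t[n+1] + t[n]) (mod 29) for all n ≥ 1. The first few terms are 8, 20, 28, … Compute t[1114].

5

t[1] = 8; t[2] = 20; t[3] = 28; t[4] = 19; t[5] = 18; t[6] = 8; t[7] = 26; t[8] = 5; t[9] = 2; t[10] = 7; t[11] = 9; t[12] = 16; t[13] = 25; t[14] = 12; t[15] = 8; t[16] = 20.
Since (t[15], t[16]) = (t[1], t[2]) = (8, 20) (two consecutive terms determine the rest), the sequence is periodic with period 14.
So t[1114] = t[1 + ((1114-1) mod 14)] = t[8] = 5.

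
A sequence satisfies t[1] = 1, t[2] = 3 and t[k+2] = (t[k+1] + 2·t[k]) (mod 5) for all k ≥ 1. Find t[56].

1

Computing terms: t[1] = 1, t[2] = 3, t[3] = 0, t[4] = 1, t[5] = 1, t[6] = 3.
Since (t[5], t[6]) = (t[1], t[2]) = (1, 3) (two consecutive terms determine the rest), the sequence is periodic with period 4.
So t[56] = t[1 + ((56-1) mod 4)] = t[4] = 1.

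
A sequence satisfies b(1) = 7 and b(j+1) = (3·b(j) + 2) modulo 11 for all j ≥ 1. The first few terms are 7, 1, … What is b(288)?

5

We have b(1) = 7,  b(2) = 1,  b(3) = 5,  b(4) = 6,  b(5) = 9,  b(6) = 7.
Since b(6) = b(1) = 7, the sequence is periodic with period 5.
(288 - 1) mod 5 = 2, so b(288) = b(3) = 5.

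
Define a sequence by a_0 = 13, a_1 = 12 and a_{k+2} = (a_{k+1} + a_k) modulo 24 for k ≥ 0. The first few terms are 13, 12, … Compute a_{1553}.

3

Computing terms: a_0 = 13; a_1 = 12; a_2 = 1; a_3 = 13; a_4 = 14; a_5 = 3; a_6 = 17; a_7 = 20; a_8 = 13; a_9 = 9; a_{10} = 22; a_{11} = 7; a_{12} = 5; a_{13} = 12; a_{14} = 17; a_{15} = 5; a_{16} = 22; a_{17} = 3; a_{18} = 1; a_{19} = 4; a_{20} = 5; a_{21} = 9; a_{22} = 14; a_{23} = 23; a_{24} = 13; a_{25} = 12.
Since (a_{24}, a_{25}) = (a_0, a_1) = (13, 12) (two consecutive terms determine the rest), the sequence is periodic with period 24.
(1553 - 0) mod 24 = 17, so a_{1553} = a_{17} = 3.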